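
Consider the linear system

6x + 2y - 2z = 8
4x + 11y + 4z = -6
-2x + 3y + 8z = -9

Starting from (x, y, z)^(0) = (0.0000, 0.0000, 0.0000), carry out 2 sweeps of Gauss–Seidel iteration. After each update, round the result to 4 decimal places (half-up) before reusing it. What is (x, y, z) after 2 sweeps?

(1.5417, -0.9587, -0.3801)

Iteration 1:
  x = (8 - (2)·0.0000 - (-2)·0.0000) / (6) = 1.3333
  y = (-6 - (4)·1.3333 - (4)·0.0000) / (11) = -1.0303
  z = (-9 - (-2)·1.3333 - (3)·-1.0303) / (8) = -0.4053
Iteration 2:
  x = (8 - (2)·-1.0303 - (-2)·-0.4053) / (6) = 1.5417
  y = (-6 - (4)·1.5417 - (4)·-0.4053) / (11) = -0.9587
  z = (-9 - (-2)·1.5417 - (3)·-0.9587) / (8) = -0.3801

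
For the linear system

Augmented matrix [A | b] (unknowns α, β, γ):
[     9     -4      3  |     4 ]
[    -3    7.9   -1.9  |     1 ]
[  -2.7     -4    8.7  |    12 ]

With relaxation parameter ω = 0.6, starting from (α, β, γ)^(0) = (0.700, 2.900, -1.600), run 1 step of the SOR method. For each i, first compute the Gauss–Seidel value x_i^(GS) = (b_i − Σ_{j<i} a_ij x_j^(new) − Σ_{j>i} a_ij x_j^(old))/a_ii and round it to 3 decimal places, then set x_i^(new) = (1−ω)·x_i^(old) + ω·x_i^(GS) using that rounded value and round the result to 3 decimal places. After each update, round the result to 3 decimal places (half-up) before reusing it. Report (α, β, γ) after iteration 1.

(1.640, 1.379, 0.873)

Iteration 1:
  α: GS value = (4 - (-4)·2.900 - (3)·-1.600) / (9) = 2.267;  α ← (1−ω)·0.700 + ω·2.267 = 1.640
  β: GS value = (1 - (-3)·1.640 - (-1.9)·-1.600) / (7.9) = 0.365;  β ← (1−ω)·2.900 + ω·0.365 = 1.379
  γ: GS value = (12 - (-2.7)·1.640 - (-4)·1.379) / (8.7) = 2.522;  γ ← (1−ω)·-1.600 + ω·2.522 = 0.873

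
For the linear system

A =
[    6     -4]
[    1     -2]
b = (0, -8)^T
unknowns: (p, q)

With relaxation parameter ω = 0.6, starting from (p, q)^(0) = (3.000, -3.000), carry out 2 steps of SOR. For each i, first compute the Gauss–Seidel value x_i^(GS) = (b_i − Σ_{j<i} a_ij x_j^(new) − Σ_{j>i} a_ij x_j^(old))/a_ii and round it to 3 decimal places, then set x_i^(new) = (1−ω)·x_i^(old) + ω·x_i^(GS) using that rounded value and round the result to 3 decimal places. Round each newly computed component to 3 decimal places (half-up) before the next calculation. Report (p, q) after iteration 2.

Iteration 1:
  p: GS value = (0 - (-4)·-3.000) / (6) = -2.000;  p ← (1−ω)·3.000 + ω·-2.000 = 0.000
  q: GS value = (-8 - (1)·0.000) / (-2) = 4.000;  q ← (1−ω)·-3.000 + ω·4.000 = 1.200
Iteration 2:
  p: GS value = (0 - (-4)·1.200) / (6) = 0.800;  p ← (1−ω)·0.000 + ω·0.800 = 0.480
  q: GS value = (-8 - (1)·0.480) / (-2) = 4.240;  q ← (1−ω)·1.200 + ω·4.240 = 3.024

(0.480, 3.024)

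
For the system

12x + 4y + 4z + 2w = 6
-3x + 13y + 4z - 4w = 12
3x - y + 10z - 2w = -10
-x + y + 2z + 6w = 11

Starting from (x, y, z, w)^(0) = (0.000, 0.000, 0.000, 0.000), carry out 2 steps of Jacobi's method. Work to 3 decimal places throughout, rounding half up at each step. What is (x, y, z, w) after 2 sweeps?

(0.220, 1.910, -0.691, 2.096)

Iteration 1:
  x = (6 - (4)·0.000 - (4)·0.000 - (2)·0.000) / (12) = 0.500
  y = (12 - (-3)·0.000 - (4)·0.000 - (-4)·0.000) / (13) = 0.923
  z = (-10 - (3)·0.000 - (-1)·0.000 - (-2)·0.000) / (10) = -1.000
  w = (11 - (-1)·0.000 - (1)·0.000 - (2)·0.000) / (6) = 1.833
Iteration 2:
  x = (6 - (4)·0.923 - (4)·-1.000 - (2)·1.833) / (12) = 0.220
  y = (12 - (-3)·0.500 - (4)·-1.000 - (-4)·1.833) / (13) = 1.910
  z = (-10 - (3)·0.500 - (-1)·0.923 - (-2)·1.833) / (10) = -0.691
  w = (11 - (-1)·0.500 - (1)·0.923 - (2)·-1.000) / (6) = 2.096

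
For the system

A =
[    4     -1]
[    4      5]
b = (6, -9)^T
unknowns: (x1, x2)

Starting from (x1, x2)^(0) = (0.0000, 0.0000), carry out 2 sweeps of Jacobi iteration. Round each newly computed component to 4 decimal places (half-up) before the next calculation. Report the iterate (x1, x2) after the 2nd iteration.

Iteration 1:
  x1 = (6 - (-1)·0.0000) / (4) = 1.5000
  x2 = (-9 - (4)·0.0000) / (5) = -1.8000
Iteration 2:
  x1 = (6 - (-1)·-1.8000) / (4) = 1.0500
  x2 = (-9 - (4)·1.5000) / (5) = -3.0000

(1.0500, -3.0000)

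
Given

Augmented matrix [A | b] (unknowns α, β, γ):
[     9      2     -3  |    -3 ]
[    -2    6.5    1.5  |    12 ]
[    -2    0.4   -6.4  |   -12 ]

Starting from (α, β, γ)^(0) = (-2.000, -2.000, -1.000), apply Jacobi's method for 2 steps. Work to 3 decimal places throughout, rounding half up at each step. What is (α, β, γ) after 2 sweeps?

(0.133, 1.230, 2.036)

Iteration 1:
  α = (-3 - (2)·-2.000 - (-3)·-1.000) / (9) = -0.222
  β = (12 - (-2)·-2.000 - (1.5)·-1.000) / (6.5) = 1.462
  γ = (-12 - (-2)·-2.000 - (0.4)·-2.000) / (-6.4) = 2.375
Iteration 2:
  α = (-3 - (2)·1.462 - (-3)·2.375) / (9) = 0.133
  β = (12 - (-2)·-0.222 - (1.5)·2.375) / (6.5) = 1.230
  γ = (-12 - (-2)·-0.222 - (0.4)·1.462) / (-6.4) = 2.036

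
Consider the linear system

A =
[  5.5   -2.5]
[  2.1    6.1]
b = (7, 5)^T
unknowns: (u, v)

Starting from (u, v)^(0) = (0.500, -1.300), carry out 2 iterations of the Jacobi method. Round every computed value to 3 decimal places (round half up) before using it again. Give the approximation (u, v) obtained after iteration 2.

Iteration 1:
  u = (7 - (-2.5)·-1.300) / (5.5) = 0.682
  v = (5 - (2.1)·0.500) / (6.1) = 0.648
Iteration 2:
  u = (7 - (-2.5)·0.648) / (5.5) = 1.567
  v = (5 - (2.1)·0.682) / (6.1) = 0.585

(1.567, 0.585)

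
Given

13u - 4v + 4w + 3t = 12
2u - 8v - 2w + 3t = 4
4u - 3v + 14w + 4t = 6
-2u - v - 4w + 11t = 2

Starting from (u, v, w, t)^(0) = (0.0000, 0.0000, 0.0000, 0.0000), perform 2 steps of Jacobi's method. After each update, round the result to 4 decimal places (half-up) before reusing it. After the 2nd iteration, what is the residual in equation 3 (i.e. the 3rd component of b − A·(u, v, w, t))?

0.7736

Iteration 1:
  u = (12 - (-4)·0.0000 - (4)·0.0000 - (3)·0.0000) / (13) = 0.9231
  v = (4 - (2)·0.0000 - (-2)·0.0000 - (3)·0.0000) / (-8) = -0.5000
  w = (6 - (4)·0.0000 - (-3)·0.0000 - (4)·0.0000) / (14) = 0.4286
  t = (2 - (-2)·0.0000 - (-1)·0.0000 - (-4)·0.0000) / (11) = 0.1818
Iteration 2:
  u = (12 - (-4)·-0.5000 - (4)·0.4286 - (3)·0.1818) / (13) = 0.5954
  v = (4 - (2)·0.9231 - (-2)·0.4286 - (3)·0.1818) / (-8) = -0.3082
  w = (6 - (4)·0.9231 - (-3)·-0.5000 - (4)·0.1818) / (14) = 0.0057
  t = (2 - (-2)·0.9231 - (-1)·-0.5000 - (-4)·0.4286) / (11) = 0.4601
Residual b − A·x = (1.6239, -1.0253, 0.7736, -2.1557)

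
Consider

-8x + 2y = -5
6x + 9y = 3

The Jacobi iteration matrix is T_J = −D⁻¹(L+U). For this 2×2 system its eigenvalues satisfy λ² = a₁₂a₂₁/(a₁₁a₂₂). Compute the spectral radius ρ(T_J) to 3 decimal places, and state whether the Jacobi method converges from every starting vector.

a₁₂a₂₁/(a₁₁a₂₂) = (2)·(6) / ((-8)·(9)) = -0.166667
ρ = √|-0.166667| = √0.166667 = 0.408
ρ < 1, so Jacobi converges

0.408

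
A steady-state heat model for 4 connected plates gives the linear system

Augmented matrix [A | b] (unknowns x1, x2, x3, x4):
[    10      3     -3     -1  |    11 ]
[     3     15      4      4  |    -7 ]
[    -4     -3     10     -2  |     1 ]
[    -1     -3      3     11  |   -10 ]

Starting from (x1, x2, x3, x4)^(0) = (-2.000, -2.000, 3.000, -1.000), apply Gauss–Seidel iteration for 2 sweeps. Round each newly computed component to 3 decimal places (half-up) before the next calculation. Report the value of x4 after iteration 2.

Iteration 1:
  x1 = (11 - (3)·-2.000 - (-3)·3.000 - (-1)·-1.000) / (10) = 2.500
  x2 = (-7 - (3)·2.500 - (4)·3.000 - (4)·-1.000) / (15) = -1.500
  x3 = (1 - (-4)·2.500 - (-3)·-1.500 - (-2)·-1.000) / (10) = 0.450
  x4 = (-10 - (-1)·2.500 - (-3)·-1.500 - (3)·0.450) / (11) = -1.214
Iteration 2:
  x1 = (11 - (3)·-1.500 - (-3)·0.450 - (-1)·-1.214) / (10) = 1.564
  x2 = (-7 - (3)·1.564 - (4)·0.450 - (4)·-1.214) / (15) = -0.576
  x3 = (1 - (-4)·1.564 - (-3)·-0.576 - (-2)·-1.214) / (10) = 0.310
  x4 = (-10 - (-1)·1.564 - (-3)·-0.576 - (3)·0.310) / (11) = -1.009

-1.009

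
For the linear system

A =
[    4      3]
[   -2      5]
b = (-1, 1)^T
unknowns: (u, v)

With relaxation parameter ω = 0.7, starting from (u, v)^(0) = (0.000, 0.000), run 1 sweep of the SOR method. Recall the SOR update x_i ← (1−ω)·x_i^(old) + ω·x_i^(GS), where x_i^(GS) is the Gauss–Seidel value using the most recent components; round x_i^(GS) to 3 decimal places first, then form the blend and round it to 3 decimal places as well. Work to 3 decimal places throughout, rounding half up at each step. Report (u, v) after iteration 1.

Iteration 1:
  u: GS value = (-1 - (3)·0.000) / (4) = -0.250;  u ← (1−ω)·0.000 + ω·-0.250 = -0.175
  v: GS value = (1 - (-2)·-0.175) / (5) = 0.130;  v ← (1−ω)·0.000 + ω·0.130 = 0.091

(-0.175, 0.091)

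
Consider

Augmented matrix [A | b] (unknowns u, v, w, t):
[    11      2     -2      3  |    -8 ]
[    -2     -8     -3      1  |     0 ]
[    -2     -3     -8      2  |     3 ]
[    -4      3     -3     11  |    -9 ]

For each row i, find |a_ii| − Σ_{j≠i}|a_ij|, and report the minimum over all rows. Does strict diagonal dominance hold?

1

row 1: |11| − (2+2+3) = 4
row 2: |-8| − (2+3+1) = 2
row 3: |-8| − (2+3+2) = 1
row 4: |11| − (4+3+3) = 1
minimum over rows = 1 → strictly diagonally dominant (convergence guaranteed)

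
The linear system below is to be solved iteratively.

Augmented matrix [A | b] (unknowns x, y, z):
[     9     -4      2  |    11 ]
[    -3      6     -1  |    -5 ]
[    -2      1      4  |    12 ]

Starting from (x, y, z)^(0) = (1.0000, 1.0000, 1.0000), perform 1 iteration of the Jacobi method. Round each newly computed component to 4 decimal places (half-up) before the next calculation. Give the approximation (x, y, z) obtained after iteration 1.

Iteration 1:
  x = (11 - (-4)·1.0000 - (2)·1.0000) / (9) = 1.4444
  y = (-5 - (-3)·1.0000 - (-1)·1.0000) / (6) = -0.1667
  z = (12 - (-2)·1.0000 - (1)·1.0000) / (4) = 3.2500

(1.4444, -0.1667, 3.2500)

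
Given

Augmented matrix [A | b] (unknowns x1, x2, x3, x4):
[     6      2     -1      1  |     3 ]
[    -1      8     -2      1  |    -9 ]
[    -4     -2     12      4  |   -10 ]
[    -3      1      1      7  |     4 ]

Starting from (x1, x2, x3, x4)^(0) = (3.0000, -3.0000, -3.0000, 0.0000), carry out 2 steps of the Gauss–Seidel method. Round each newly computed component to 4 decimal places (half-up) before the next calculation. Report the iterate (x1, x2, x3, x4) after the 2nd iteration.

Iteration 1:
  x1 = (3 - (2)·-3.0000 - (-1)·-3.0000 - (1)·0.0000) / (6) = 1.0000
  x2 = (-9 - (-1)·1.0000 - (-2)·-3.0000 - (1)·0.0000) / (8) = -1.7500
  x3 = (-10 - (-4)·1.0000 - (-2)·-1.7500 - (4)·0.0000) / (12) = -0.7917
  x4 = (4 - (-3)·1.0000 - (1)·-1.7500 - (1)·-0.7917) / (7) = 1.3631
Iteration 2:
  x1 = (3 - (2)·-1.7500 - (-1)·-0.7917 - (1)·1.3631) / (6) = 0.7242
  x2 = (-9 - (-1)·0.7242 - (-2)·-0.7917 - (1)·1.3631) / (8) = -1.4028
  x3 = (-10 - (-4)·0.7242 - (-2)·-1.4028 - (4)·1.3631) / (12) = -1.2801
  x4 = (4 - (-3)·0.7242 - (1)·-1.4028 - (1)·-1.2801) / (7) = 1.2651

(0.7242, -1.4028, -1.2801, 1.2651)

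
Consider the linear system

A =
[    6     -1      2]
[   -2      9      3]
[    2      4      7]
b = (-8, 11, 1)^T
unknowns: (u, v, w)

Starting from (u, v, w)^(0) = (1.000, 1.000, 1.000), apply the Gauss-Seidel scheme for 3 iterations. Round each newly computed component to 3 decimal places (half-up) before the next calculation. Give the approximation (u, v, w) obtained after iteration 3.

Iteration 1:
  u = (-8 - (-1)·1.000 - (2)·1.000) / (6) = -1.500
  v = (11 - (-2)·-1.500 - (3)·1.000) / (9) = 0.556
  w = (1 - (2)·-1.500 - (4)·0.556) / (7) = 0.254
Iteration 2:
  u = (-8 - (-1)·0.556 - (2)·0.254) / (6) = -1.325
  v = (11 - (-2)·-1.325 - (3)·0.254) / (9) = 0.843
  w = (1 - (2)·-1.325 - (4)·0.843) / (7) = 0.040
Iteration 3:
  u = (-8 - (-1)·0.843 - (2)·0.040) / (6) = -1.206
  v = (11 - (-2)·-1.206 - (3)·0.040) / (9) = 0.941
  w = (1 - (2)·-1.206 - (4)·0.941) / (7) = -0.050

(-1.206, 0.941, -0.050)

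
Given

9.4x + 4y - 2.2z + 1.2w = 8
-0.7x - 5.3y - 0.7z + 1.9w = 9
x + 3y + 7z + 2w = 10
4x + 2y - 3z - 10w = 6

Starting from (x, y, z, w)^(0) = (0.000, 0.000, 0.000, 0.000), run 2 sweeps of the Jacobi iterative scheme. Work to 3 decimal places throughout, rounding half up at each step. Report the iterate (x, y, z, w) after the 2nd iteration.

(1.985, -2.214, 2.206, -1.028)

Iteration 1:
  x = (8 - (4)·0.000 - (-2.2)·0.000 - (1.2)·0.000) / (9.4) = 0.851
  y = (9 - (-0.7)·0.000 - (-0.7)·0.000 - (1.9)·0.000) / (-5.3) = -1.698
  z = (10 - (1)·0.000 - (3)·0.000 - (2)·0.000) / (7) = 1.429
  w = (6 - (4)·0.000 - (2)·0.000 - (-3)·0.000) / (-10) = -0.600
Iteration 2:
  x = (8 - (4)·-1.698 - (-2.2)·1.429 - (1.2)·-0.600) / (9.4) = 1.985
  y = (9 - (-0.7)·0.851 - (-0.7)·1.429 - (1.9)·-0.600) / (-5.3) = -2.214
  z = (10 - (1)·0.851 - (3)·-1.698 - (2)·-0.600) / (7) = 2.206
  w = (6 - (4)·0.851 - (2)·-1.698 - (-3)·1.429) / (-10) = -1.028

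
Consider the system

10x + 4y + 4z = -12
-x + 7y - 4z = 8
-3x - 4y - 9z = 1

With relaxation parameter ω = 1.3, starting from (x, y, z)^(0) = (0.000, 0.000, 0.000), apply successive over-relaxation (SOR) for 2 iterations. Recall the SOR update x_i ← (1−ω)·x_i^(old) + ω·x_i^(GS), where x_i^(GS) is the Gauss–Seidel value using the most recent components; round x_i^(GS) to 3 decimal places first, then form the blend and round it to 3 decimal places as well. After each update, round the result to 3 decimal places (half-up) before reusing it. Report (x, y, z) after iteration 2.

(-1.630, 0.706, 0.201)

Iteration 1:
  x: GS value = (-12 - (4)·0.000 - (4)·0.000) / (10) = -1.200;  x ← (1−ω)·0.000 + ω·-1.200 = -1.560
  y: GS value = (8 - (-1)·-1.560 - (-4)·0.000) / (7) = 0.920;  y ← (1−ω)·0.000 + ω·0.920 = 1.196
  z: GS value = (1 - (-3)·-1.560 - (-4)·1.196) / (-9) = -0.123;  z ← (1−ω)·0.000 + ω·-0.123 = -0.160
Iteration 2:
  x: GS value = (-12 - (4)·1.196 - (4)·-0.160) / (10) = -1.614;  x ← (1−ω)·-1.560 + ω·-1.614 = -1.630
  y: GS value = (8 - (-1)·-1.630 - (-4)·-0.160) / (7) = 0.819;  y ← (1−ω)·1.196 + ω·0.819 = 0.706
  z: GS value = (1 - (-3)·-1.630 - (-4)·0.706) / (-9) = 0.118;  z ← (1−ω)·-0.160 + ω·0.118 = 0.201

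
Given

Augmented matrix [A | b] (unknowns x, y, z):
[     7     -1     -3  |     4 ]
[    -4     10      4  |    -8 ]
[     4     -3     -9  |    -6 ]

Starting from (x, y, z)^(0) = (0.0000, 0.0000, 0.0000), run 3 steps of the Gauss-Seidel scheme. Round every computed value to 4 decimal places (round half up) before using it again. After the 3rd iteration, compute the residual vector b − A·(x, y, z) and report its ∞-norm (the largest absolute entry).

Iteration 1:
  x = (4 - (-1)·0.0000 - (-3)·0.0000) / (7) = 0.5714
  y = (-8 - (-4)·0.5714 - (4)·0.0000) / (10) = -0.5714
  z = (-6 - (4)·0.5714 - (-3)·-0.5714) / (-9) = 1.1111
Iteration 2:
  x = (4 - (-1)·-0.5714 - (-3)·1.1111) / (7) = 0.9660
  y = (-8 - (-4)·0.9660 - (4)·1.1111) / (10) = -0.8580
  z = (-6 - (4)·0.9660 - (-3)·-0.8580) / (-9) = 1.3820
Iteration 3:
  x = (4 - (-1)·-0.8580 - (-3)·1.3820) / (7) = 1.0411
  y = (-8 - (-4)·1.0411 - (4)·1.3820) / (10) = -0.9364
  z = (-6 - (4)·1.0411 - (-3)·-0.9364) / (-9) = 1.4415
Residual b − A·x = (0.1004, -0.2376, -0.0001); ∞-norm = 0.2376

0.2376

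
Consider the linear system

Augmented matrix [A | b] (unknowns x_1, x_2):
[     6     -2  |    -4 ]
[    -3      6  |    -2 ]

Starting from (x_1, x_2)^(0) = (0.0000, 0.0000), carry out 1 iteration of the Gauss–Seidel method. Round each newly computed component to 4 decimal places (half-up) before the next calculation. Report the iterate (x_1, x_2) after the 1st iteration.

(-0.6667, -0.6667)

Iteration 1:
  x_1 = (-4 - (-2)·0.0000) / (6) = -0.6667
  x_2 = (-2 - (-3)·-0.6667) / (6) = -0.6667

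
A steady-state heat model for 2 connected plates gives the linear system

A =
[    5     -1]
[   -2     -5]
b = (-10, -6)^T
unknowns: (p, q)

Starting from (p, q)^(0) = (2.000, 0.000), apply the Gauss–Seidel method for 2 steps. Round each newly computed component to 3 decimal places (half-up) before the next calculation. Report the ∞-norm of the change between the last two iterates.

Iteration 1:
  p = (-10 - (-1)·0.000) / (5) = -2.000
  q = (-6 - (-2)·-2.000) / (-5) = 2.000
Iteration 2:
  p = (-10 - (-1)·2.000) / (5) = -1.600
  q = (-6 - (-2)·-1.600) / (-5) = 1.840
Change: (0.400, -0.160) → max |·| = 0.400

0.400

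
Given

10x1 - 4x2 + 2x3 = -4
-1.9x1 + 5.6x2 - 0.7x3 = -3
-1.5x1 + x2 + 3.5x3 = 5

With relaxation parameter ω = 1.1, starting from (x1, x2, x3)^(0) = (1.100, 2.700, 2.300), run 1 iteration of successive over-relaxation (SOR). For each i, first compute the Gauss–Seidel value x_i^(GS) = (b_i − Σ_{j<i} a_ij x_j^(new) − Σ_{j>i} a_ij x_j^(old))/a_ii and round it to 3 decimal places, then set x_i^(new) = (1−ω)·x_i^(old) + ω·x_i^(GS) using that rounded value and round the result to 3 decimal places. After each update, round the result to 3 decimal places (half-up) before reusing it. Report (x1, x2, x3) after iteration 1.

Iteration 1:
  x1: GS value = (-4 - (-4)·2.700 - (2)·2.300) / (10) = 0.220;  x1 ← (1−ω)·1.100 + ω·0.220 = 0.132
  x2: GS value = (-3 - (-1.9)·0.132 - (-0.7)·2.300) / (5.6) = -0.203;  x2 ← (1−ω)·2.700 + ω·-0.203 = -0.493
  x3: GS value = (5 - (-1.5)·0.132 - (1)·-0.493) / (3.5) = 1.626;  x3 ← (1−ω)·2.300 + ω·1.626 = 1.559

(0.132, -0.493, 1.559)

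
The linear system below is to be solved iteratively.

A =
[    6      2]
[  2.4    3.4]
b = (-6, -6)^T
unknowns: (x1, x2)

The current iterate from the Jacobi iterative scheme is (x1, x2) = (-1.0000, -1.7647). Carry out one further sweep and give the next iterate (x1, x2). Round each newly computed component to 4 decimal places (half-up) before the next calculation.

One sweep:
  x1 = (-6 - (2)·-1.7647) / (6) = -0.4118
  x2 = (-6 - (2.4)·-1.0000) / (3.4) = -1.0588

(-0.4118, -1.0588)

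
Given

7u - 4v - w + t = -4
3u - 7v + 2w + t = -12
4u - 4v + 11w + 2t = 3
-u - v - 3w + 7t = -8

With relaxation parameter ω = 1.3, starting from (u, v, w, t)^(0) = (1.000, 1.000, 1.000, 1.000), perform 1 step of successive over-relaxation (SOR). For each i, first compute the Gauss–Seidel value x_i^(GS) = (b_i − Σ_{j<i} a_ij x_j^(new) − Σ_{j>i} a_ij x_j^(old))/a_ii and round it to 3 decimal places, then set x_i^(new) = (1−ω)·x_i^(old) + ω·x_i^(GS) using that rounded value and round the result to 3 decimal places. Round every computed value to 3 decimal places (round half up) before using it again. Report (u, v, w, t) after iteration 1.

(-0.300, 2.318, 1.056, -0.823)

Iteration 1:
  u: GS value = (-4 - (-4)·1.000 - (-1)·1.000 - (1)·1.000) / (7) = 0.000;  u ← (1−ω)·1.000 + ω·0.000 = -0.300
  v: GS value = (-12 - (3)·-0.300 - (2)·1.000 - (1)·1.000) / (-7) = 2.014;  v ← (1−ω)·1.000 + ω·2.014 = 2.318
  w: GS value = (3 - (4)·-0.300 - (-4)·2.318 - (2)·1.000) / (11) = 1.043;  w ← (1−ω)·1.000 + ω·1.043 = 1.056
  t: GS value = (-8 - (-1)·-0.300 - (-1)·2.318 - (-3)·1.056) / (7) = -0.402;  t ← (1−ω)·1.000 + ω·-0.402 = -0.823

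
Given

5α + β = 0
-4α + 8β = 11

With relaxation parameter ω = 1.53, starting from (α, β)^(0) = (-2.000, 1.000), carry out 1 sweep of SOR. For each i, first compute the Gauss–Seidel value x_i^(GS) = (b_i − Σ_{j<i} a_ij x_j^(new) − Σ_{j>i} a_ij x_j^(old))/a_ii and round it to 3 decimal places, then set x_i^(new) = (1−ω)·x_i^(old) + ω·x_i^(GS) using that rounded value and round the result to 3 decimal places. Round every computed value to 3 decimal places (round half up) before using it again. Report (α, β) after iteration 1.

Iteration 1:
  α: GS value = (0 - (1)·1.000) / (5) = -0.200;  α ← (1−ω)·-2.000 + ω·-0.200 = 0.754
  β: GS value = (11 - (-4)·0.754) / (8) = 1.752;  β ← (1−ω)·1.000 + ω·1.752 = 2.151

(0.754, 2.151)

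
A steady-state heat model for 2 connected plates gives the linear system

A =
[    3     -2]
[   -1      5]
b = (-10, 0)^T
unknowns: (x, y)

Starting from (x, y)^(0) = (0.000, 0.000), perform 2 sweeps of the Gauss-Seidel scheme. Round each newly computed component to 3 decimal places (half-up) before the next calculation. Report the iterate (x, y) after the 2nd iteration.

(-3.778, -0.756)

Iteration 1:
  x = (-10 - (-2)·0.000) / (3) = -3.333
  y = (0 - (-1)·-3.333) / (5) = -0.667
Iteration 2:
  x = (-10 - (-2)·-0.667) / (3) = -3.778
  y = (0 - (-1)·-3.778) / (5) = -0.756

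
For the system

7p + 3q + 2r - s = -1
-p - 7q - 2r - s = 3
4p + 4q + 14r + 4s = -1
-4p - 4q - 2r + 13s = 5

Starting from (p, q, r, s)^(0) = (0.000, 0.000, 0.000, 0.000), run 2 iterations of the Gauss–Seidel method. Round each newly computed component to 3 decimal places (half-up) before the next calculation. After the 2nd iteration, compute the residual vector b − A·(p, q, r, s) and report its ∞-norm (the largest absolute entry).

Iteration 1:
  p = (-1 - (3)·0.000 - (2)·0.000 - (-1)·0.000) / (7) = -0.143
  q = (3 - (-1)·-0.143 - (-2)·0.000 - (-1)·0.000) / (-7) = -0.408
  r = (-1 - (4)·-0.143 - (4)·-0.408 - (4)·0.000) / (14) = 0.086
  s = (5 - (-4)·-0.143 - (-4)·-0.408 - (-2)·0.086) / (13) = 0.228
Iteration 2:
  p = (-1 - (3)·-0.408 - (2)·0.086 - (-1)·0.228) / (7) = 0.040
  q = (3 - (-1)·0.040 - (-2)·0.086 - (-1)·0.228) / (-7) = -0.491
  r = (-1 - (4)·0.040 - (4)·-0.491 - (4)·0.228) / (14) = -0.008
  s = (5 - (-4)·0.040 - (-4)·-0.491 - (-2)·-0.008) / (13) = 0.245
Residual b − A·x = (0.454, -0.168, -0.064, -0.005); ∞-norm = 0.454

0.454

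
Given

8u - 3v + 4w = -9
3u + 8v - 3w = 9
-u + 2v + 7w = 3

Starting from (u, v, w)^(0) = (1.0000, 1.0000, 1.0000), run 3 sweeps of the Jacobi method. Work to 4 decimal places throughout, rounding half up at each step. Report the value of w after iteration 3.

-0.1783

Iteration 1:
  u = (-9 - (-3)·1.0000 - (4)·1.0000) / (8) = -1.2500
  v = (9 - (3)·1.0000 - (-3)·1.0000) / (8) = 1.1250
  w = (3 - (-1)·1.0000 - (2)·1.0000) / (7) = 0.2857
Iteration 2:
  u = (-9 - (-3)·1.1250 - (4)·0.2857) / (8) = -0.8460
  v = (9 - (3)·-1.2500 - (-3)·0.2857) / (8) = 1.7009
  w = (3 - (-1)·-1.2500 - (2)·1.1250) / (7) = -0.0714
Iteration 3:
  u = (-9 - (-3)·1.7009 - (4)·-0.0714) / (8) = -0.4515
  v = (9 - (3)·-0.8460 - (-3)·-0.0714) / (8) = 1.4155
  w = (3 - (-1)·-0.8460 - (2)·1.7009) / (7) = -0.1783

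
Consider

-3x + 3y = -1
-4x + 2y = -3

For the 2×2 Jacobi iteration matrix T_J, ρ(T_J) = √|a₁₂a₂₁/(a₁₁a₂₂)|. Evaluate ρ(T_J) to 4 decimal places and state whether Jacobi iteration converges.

a₁₂a₂₁/(a₁₁a₂₂) = (3)·(-4) / ((-3)·(2)) = 2.000000
ρ = √|2.000000| = √2.000000 = 1.4142
ρ > 1, so Jacobi diverges

1.4142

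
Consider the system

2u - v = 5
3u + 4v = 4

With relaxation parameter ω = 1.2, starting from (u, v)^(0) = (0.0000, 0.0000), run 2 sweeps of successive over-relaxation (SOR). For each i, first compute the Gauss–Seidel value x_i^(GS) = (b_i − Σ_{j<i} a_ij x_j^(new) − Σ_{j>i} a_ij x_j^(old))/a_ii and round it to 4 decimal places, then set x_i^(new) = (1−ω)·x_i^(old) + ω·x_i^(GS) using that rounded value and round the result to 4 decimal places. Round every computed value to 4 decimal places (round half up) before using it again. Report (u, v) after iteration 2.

(1.5000, 0.1500)

Iteration 1:
  u: GS value = (5 - (-1)·0.0000) / (2) = 2.5000;  u ← (1−ω)·0.0000 + ω·2.5000 = 3.0000
  v: GS value = (4 - (3)·3.0000) / (4) = -1.2500;  v ← (1−ω)·0.0000 + ω·-1.2500 = -1.5000
Iteration 2:
  u: GS value = (5 - (-1)·-1.5000) / (2) = 1.7500;  u ← (1−ω)·3.0000 + ω·1.7500 = 1.5000
  v: GS value = (4 - (3)·1.5000) / (4) = -0.1250;  v ← (1−ω)·-1.5000 + ω·-0.1250 = 0.1500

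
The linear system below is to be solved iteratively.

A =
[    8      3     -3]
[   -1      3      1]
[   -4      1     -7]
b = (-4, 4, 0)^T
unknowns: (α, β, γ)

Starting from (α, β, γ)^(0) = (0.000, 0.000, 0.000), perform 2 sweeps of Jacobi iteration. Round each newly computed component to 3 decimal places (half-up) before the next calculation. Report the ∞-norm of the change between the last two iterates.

0.500

Iteration 1:
  α = (-4 - (3)·0.000 - (-3)·0.000) / (8) = -0.500
  β = (4 - (-1)·0.000 - (1)·0.000) / (3) = 1.333
  γ = (0 - (-4)·0.000 - (1)·0.000) / (-7) = 0.000
Iteration 2:
  α = (-4 - (3)·1.333 - (-3)·0.000) / (8) = -1.000
  β = (4 - (-1)·-0.500 - (1)·0.000) / (3) = 1.167
  γ = (0 - (-4)·-0.500 - (1)·1.333) / (-7) = 0.476
Change: (-0.500, -0.166, 0.476) → max |·| = 0.500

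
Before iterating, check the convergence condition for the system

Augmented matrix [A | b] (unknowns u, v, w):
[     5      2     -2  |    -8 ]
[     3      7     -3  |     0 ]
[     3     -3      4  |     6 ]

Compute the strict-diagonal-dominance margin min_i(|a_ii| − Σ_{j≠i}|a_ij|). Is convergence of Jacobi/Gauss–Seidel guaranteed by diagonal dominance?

row 1: |5| − (2+2) = 1
row 2: |7| − (3+3) = 1
row 3: |4| − (3+3) = -2
minimum over rows = -2 → not strictly diagonally dominant

-2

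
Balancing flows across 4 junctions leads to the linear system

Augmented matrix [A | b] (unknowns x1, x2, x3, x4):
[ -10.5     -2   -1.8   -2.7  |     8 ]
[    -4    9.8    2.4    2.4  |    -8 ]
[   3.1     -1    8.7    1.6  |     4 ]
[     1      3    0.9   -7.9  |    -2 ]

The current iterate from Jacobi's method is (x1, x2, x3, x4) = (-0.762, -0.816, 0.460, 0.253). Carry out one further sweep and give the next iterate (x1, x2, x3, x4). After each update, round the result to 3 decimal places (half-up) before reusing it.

One sweep:
  x1 = (8 - (-2)·-0.816 - (-1.8)·0.460 - (-2.7)·0.253) / (-10.5) = -0.750
  x2 = (-8 - (-4)·-0.762 - (2.4)·0.460 - (2.4)·0.253) / (9.8) = -1.302
  x3 = (4 - (3.1)·-0.762 - (-1)·-0.816 - (1.6)·0.253) / (8.7) = 0.591
  x4 = (-2 - (1)·-0.762 - (3)·-0.816 - (0.9)·0.460) / (-7.9) = -0.101

(-0.750, -1.302, 0.591, -0.101)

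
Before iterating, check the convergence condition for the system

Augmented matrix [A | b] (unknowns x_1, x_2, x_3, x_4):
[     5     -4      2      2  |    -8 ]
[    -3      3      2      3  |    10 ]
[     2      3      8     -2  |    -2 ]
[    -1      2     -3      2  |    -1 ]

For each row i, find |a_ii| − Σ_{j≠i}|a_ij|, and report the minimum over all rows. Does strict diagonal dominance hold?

-5

row 1: |5| − (4+2+2) = -3
row 2: |3| − (3+2+3) = -5
row 3: |8| − (2+3+2) = 1
row 4: |2| − (1+2+3) = -4
minimum over rows = -5 → not strictly diagonally dominant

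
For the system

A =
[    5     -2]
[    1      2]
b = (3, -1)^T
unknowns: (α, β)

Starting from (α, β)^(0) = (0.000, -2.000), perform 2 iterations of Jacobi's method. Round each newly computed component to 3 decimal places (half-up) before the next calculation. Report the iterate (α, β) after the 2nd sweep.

Iteration 1:
  α = (3 - (-2)·-2.000) / (5) = -0.200
  β = (-1 - (1)·0.000) / (2) = -0.500
Iteration 2:
  α = (3 - (-2)·-0.500) / (5) = 0.400
  β = (-1 - (1)·-0.200) / (2) = -0.400

(0.400, -0.400)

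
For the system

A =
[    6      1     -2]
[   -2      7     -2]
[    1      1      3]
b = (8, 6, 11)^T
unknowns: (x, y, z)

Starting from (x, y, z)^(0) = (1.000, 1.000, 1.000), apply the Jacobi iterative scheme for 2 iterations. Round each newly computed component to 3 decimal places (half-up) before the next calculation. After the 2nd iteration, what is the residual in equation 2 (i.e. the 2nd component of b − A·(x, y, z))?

Iteration 1:
  x = (8 - (1)·1.000 - (-2)·1.000) / (6) = 1.500
  y = (6 - (-2)·1.000 - (-2)·1.000) / (7) = 1.429
  z = (11 - (1)·1.000 - (1)·1.000) / (3) = 3.000
Iteration 2:
  x = (8 - (1)·1.429 - (-2)·3.000) / (6) = 2.095
  y = (6 - (-2)·1.500 - (-2)·3.000) / (7) = 2.143
  z = (11 - (1)·1.500 - (1)·1.429) / (3) = 2.690
Residual b − A·x = (-1.333, 0.569, -1.308)

0.569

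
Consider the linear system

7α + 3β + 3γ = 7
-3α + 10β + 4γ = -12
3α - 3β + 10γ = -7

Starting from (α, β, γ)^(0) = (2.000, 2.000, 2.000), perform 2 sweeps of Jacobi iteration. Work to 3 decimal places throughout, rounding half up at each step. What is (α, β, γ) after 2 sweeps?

Iteration 1:
  α = (7 - (3)·2.000 - (3)·2.000) / (7) = -0.714
  β = (-12 - (-3)·2.000 - (4)·2.000) / (10) = -1.400
  γ = (-7 - (3)·2.000 - (-3)·2.000) / (10) = -0.700
Iteration 2:
  α = (7 - (3)·-1.400 - (3)·-0.700) / (7) = 1.900
  β = (-12 - (-3)·-0.714 - (4)·-0.700) / (10) = -1.134
  γ = (-7 - (3)·-0.714 - (-3)·-1.400) / (10) = -0.906

(1.900, -1.134, -0.906)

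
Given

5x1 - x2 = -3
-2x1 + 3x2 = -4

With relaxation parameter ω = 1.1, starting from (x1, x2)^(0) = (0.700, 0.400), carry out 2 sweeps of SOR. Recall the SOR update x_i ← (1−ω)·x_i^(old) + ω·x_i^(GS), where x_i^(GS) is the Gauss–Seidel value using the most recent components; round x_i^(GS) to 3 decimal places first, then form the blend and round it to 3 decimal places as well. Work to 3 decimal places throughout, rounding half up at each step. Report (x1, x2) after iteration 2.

(-1.030, -2.024)

Iteration 1:
  x1: GS value = (-3 - (-1)·0.400) / (5) = -0.520;  x1 ← (1−ω)·0.700 + ω·-0.520 = -0.642
  x2: GS value = (-4 - (-2)·-0.642) / (3) = -1.761;  x2 ← (1−ω)·0.400 + ω·-1.761 = -1.977
Iteration 2:
  x1: GS value = (-3 - (-1)·-1.977) / (5) = -0.995;  x1 ← (1−ω)·-0.642 + ω·-0.995 = -1.030
  x2: GS value = (-4 - (-2)·-1.030) / (3) = -2.020;  x2 ← (1−ω)·-1.977 + ω·-2.020 = -2.024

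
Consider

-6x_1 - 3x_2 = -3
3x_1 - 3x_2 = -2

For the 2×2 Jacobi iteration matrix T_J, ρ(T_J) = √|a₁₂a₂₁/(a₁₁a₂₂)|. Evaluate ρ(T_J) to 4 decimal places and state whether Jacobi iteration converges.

0.7071

a₁₂a₂₁/(a₁₁a₂₂) = (-3)·(3) / ((-6)·(-3)) = -0.500000
ρ = √|-0.500000| = √0.500000 = 0.7071
ρ < 1, so Jacobi converges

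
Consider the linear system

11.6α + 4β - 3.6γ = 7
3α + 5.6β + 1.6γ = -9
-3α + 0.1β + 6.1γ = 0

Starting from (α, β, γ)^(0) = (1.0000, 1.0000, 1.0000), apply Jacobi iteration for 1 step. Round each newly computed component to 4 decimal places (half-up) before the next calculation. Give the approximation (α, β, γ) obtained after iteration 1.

Iteration 1:
  α = (7 - (4)·1.0000 - (-3.6)·1.0000) / (11.6) = 0.5690
  β = (-9 - (3)·1.0000 - (1.6)·1.0000) / (5.6) = -2.4286
  γ = (0 - (-3)·1.0000 - (0.1)·1.0000) / (6.1) = 0.4754

(0.5690, -2.4286, 0.4754)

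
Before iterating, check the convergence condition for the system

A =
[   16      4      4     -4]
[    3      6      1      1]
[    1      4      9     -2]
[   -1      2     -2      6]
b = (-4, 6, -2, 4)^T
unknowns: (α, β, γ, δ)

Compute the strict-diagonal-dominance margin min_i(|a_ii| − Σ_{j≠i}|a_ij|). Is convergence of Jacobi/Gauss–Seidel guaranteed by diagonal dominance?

row 1: |16| − (4+4+4) = 4
row 2: |6| − (3+1+1) = 1
row 3: |9| − (1+4+2) = 2
row 4: |6| − (1+2+2) = 1
minimum over rows = 1 → strictly diagonally dominant (convergence guaranteed)

1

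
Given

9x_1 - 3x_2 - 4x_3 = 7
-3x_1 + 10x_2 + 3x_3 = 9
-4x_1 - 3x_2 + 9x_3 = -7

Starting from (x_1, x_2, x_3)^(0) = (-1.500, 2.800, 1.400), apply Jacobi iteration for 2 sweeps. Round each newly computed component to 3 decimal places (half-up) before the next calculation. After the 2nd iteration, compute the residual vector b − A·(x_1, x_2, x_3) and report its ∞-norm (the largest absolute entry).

Iteration 1:
  x_1 = (7 - (-3)·2.800 - (-4)·1.400) / (9) = 2.333
  x_2 = (9 - (-3)·-1.500 - (3)·1.400) / (10) = 0.030
  x_3 = (-7 - (-4)·-1.500 - (-3)·2.800) / (9) = -0.511
Iteration 2:
  x_1 = (7 - (-3)·0.030 - (-4)·-0.511) / (9) = 0.561
  x_2 = (9 - (-3)·2.333 - (3)·-0.511) / (10) = 1.753
  x_3 = (-7 - (-4)·2.333 - (-3)·0.030) / (9) = 0.269
Residual b − A·x = (8.286, -7.654, -1.918); ∞-norm = 8.286

8.286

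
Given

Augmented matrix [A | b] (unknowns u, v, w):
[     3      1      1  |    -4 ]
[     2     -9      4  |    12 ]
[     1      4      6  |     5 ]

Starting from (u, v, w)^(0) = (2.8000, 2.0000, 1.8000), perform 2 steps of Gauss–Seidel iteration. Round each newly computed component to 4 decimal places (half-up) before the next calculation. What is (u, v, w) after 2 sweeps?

(-1.6321, -0.8038, 1.6412)

Iteration 1:
  u = (-4 - (1)·2.0000 - (1)·1.8000) / (3) = -2.6000
  v = (12 - (2)·-2.6000 - (4)·1.8000) / (-9) = -1.1111
  w = (5 - (1)·-2.6000 - (4)·-1.1111) / (6) = 2.0074
Iteration 2:
  u = (-4 - (1)·-1.1111 - (1)·2.0074) / (3) = -1.6321
  v = (12 - (2)·-1.6321 - (4)·2.0074) / (-9) = -0.8038
  w = (5 - (1)·-1.6321 - (4)·-0.8038) / (6) = 1.6412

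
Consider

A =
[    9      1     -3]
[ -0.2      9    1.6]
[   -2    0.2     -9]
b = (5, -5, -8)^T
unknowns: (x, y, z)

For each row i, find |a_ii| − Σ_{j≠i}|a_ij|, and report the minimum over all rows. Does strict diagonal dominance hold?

5

row 1: |9| − (1+3) = 5
row 2: |9| − (0.2+1.6) = 7.2
row 3: |-9| − (2+0.2) = 6.8
minimum over rows = 5 → strictly diagonally dominant (convergence guaranteed)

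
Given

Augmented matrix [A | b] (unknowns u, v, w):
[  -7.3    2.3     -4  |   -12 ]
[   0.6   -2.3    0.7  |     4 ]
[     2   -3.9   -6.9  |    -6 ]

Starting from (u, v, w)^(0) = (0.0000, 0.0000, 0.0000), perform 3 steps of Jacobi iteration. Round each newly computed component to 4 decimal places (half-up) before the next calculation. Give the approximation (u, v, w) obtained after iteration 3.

(0.0382, -0.8687, 1.6401)

Iteration 1:
  u = (-12 - (2.3)·0.0000 - (-4)·0.0000) / (-7.3) = 1.6438
  v = (4 - (0.6)·0.0000 - (0.7)·0.0000) / (-2.3) = -1.7391
  w = (-6 - (2)·0.0000 - (-3.9)·0.0000) / (-6.9) = 0.8696
Iteration 2:
  u = (-12 - (2.3)·-1.7391 - (-4)·0.8696) / (-7.3) = 0.6194
  v = (4 - (0.6)·1.6438 - (0.7)·0.8696) / (-2.3) = -1.0457
  w = (-6 - (2)·1.6438 - (-3.9)·-1.7391) / (-6.9) = 2.3290
Iteration 3:
  u = (-12 - (2.3)·-1.0457 - (-4)·2.3290) / (-7.3) = 0.0382
  v = (4 - (0.6)·0.6194 - (0.7)·2.3290) / (-2.3) = -0.8687
  w = (-6 - (2)·0.6194 - (-3.9)·-1.0457) / (-6.9) = 1.6401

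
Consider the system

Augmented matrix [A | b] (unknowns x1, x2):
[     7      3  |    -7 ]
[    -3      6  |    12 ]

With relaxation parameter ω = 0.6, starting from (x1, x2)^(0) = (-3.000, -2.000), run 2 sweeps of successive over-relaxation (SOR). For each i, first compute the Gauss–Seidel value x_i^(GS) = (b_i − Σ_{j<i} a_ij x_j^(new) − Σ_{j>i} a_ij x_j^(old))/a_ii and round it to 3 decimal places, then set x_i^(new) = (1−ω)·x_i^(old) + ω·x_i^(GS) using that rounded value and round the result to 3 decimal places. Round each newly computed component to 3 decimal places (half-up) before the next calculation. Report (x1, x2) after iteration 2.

Iteration 1:
  x1: GS value = (-7 - (3)·-2.000) / (7) = -0.143;  x1 ← (1−ω)·-3.000 + ω·-0.143 = -1.286
  x2: GS value = (12 - (-3)·-1.286) / (6) = 1.357;  x2 ← (1−ω)·-2.000 + ω·1.357 = 0.014
Iteration 2:
  x1: GS value = (-7 - (3)·0.014) / (7) = -1.006;  x1 ← (1−ω)·-1.286 + ω·-1.006 = -1.118
  x2: GS value = (12 - (-3)·-1.118) / (6) = 1.441;  x2 ← (1−ω)·0.014 + ω·1.441 = 0.870

(-1.118, 0.870)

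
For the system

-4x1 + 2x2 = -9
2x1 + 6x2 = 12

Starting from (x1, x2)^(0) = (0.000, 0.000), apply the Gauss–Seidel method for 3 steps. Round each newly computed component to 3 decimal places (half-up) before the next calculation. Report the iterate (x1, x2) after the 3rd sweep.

Iteration 1:
  x1 = (-9 - (2)·0.000) / (-4) = 2.250
  x2 = (12 - (2)·2.250) / (6) = 1.250
Iteration 2:
  x1 = (-9 - (2)·1.250) / (-4) = 2.875
  x2 = (12 - (2)·2.875) / (6) = 1.042
Iteration 3:
  x1 = (-9 - (2)·1.042) / (-4) = 2.771
  x2 = (12 - (2)·2.771) / (6) = 1.076

(2.771, 1.076)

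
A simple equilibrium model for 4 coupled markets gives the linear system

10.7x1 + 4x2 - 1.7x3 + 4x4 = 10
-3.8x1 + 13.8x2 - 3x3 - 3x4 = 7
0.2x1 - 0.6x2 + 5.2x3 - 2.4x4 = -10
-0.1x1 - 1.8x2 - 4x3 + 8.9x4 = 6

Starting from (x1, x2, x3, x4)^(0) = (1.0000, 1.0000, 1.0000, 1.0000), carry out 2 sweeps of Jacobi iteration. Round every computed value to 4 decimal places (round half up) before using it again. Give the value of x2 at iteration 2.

0.5921

Iteration 1:
  x1 = (10 - (4)·1.0000 - (-1.7)·1.0000 - (4)·1.0000) / (10.7) = 0.3458
  x2 = (7 - (-3.8)·1.0000 - (-3)·1.0000 - (-3)·1.0000) / (13.8) = 1.2174
  x3 = (-10 - (0.2)·1.0000 - (-0.6)·1.0000 - (-2.4)·1.0000) / (5.2) = -1.3846
  x4 = (6 - (-0.1)·1.0000 - (-1.8)·1.0000 - (-4)·1.0000) / (8.9) = 1.3371
Iteration 2:
  x1 = (10 - (4)·1.2174 - (-1.7)·-1.3846 - (4)·1.3371) / (10.7) = -0.2404
  x2 = (7 - (-3.8)·0.3458 - (-3)·-1.3846 - (-3)·1.3371) / (13.8) = 0.5921
  x3 = (-10 - (0.2)·0.3458 - (-0.6)·1.2174 - (-2.4)·1.3371) / (5.2) = -1.1788
  x4 = (6 - (-0.1)·0.3458 - (-1.8)·1.2174 - (-4)·-1.3846) / (8.9) = 0.3020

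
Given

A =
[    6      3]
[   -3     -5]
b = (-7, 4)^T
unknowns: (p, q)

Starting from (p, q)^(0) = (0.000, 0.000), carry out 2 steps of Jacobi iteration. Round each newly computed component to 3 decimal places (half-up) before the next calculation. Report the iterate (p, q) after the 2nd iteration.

Iteration 1:
  p = (-7 - (3)·0.000) / (6) = -1.167
  q = (4 - (-3)·0.000) / (-5) = -0.800
Iteration 2:
  p = (-7 - (3)·-0.800) / (6) = -0.767
  q = (4 - (-3)·-1.167) / (-5) = -0.100

(-0.767, -0.100)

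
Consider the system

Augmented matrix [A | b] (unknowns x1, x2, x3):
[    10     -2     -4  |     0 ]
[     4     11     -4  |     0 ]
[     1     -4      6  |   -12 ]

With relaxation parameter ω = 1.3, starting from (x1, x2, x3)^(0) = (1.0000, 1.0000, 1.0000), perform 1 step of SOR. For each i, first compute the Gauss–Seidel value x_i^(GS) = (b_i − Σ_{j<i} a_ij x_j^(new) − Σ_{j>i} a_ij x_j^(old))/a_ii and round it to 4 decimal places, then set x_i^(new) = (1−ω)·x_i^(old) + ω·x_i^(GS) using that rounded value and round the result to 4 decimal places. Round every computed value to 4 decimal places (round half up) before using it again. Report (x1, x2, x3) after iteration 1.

(0.4800, -0.0542, -3.0509)

Iteration 1:
  x1: GS value = (0 - (-2)·1.0000 - (-4)·1.0000) / (10) = 0.6000;  x1 ← (1−ω)·1.0000 + ω·0.6000 = 0.4800
  x2: GS value = (0 - (4)·0.4800 - (-4)·1.0000) / (11) = 0.1891;  x2 ← (1−ω)·1.0000 + ω·0.1891 = -0.0542
  x3: GS value = (-12 - (1)·0.4800 - (-4)·-0.0542) / (6) = -2.1161;  x3 ← (1−ω)·1.0000 + ω·-2.1161 = -3.0509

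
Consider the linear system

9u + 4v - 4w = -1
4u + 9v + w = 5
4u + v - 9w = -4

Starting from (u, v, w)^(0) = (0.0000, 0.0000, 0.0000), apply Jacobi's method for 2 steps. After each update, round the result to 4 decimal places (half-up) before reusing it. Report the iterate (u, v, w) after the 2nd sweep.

(-0.1605, 0.5556, 0.4568)

Iteration 1:
  u = (-1 - (4)·0.0000 - (-4)·0.0000) / (9) = -0.1111
  v = (5 - (4)·0.0000 - (1)·0.0000) / (9) = 0.5556
  w = (-4 - (4)·0.0000 - (1)·0.0000) / (-9) = 0.4444
Iteration 2:
  u = (-1 - (4)·0.5556 - (-4)·0.4444) / (9) = -0.1605
  v = (5 - (4)·-0.1111 - (1)·0.4444) / (9) = 0.5556
  w = (-4 - (4)·-0.1111 - (1)·0.5556) / (-9) = 0.4568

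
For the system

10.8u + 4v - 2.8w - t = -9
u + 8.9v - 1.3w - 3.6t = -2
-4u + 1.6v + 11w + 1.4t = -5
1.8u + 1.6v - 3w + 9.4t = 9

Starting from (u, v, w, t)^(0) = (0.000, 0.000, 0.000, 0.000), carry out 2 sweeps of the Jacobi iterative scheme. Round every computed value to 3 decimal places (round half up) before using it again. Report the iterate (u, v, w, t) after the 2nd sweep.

Iteration 1:
  u = (-9 - (4)·0.000 - (-2.8)·0.000 - (-1)·0.000) / (10.8) = -0.833
  v = (-2 - (1)·0.000 - (-1.3)·0.000 - (-3.6)·0.000) / (8.9) = -0.225
  w = (-5 - (-4)·0.000 - (1.6)·0.000 - (1.4)·0.000) / (11) = -0.455
  t = (9 - (1.8)·0.000 - (1.6)·0.000 - (-3)·0.000) / (9.4) = 0.957
Iteration 2:
  u = (-9 - (4)·-0.225 - (-2.8)·-0.455 - (-1)·0.957) / (10.8) = -0.779
  v = (-2 - (1)·-0.833 - (-1.3)·-0.455 - (-3.6)·0.957) / (8.9) = 0.190
  w = (-5 - (-4)·-0.833 - (1.6)·-0.225 - (1.4)·0.957) / (11) = -0.847
  t = (9 - (1.8)·-0.833 - (1.6)·-0.225 - (-3)·-0.455) / (9.4) = 1.010

(-0.779, 0.190, -0.847, 1.010)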